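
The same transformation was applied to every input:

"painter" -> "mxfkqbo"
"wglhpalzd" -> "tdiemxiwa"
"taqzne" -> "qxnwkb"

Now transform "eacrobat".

bxzolyxq

The pattern: shift every letter 3 places backward in the alphabet (wrapping around).
On "eacrobat" that produces "bxzolyxq".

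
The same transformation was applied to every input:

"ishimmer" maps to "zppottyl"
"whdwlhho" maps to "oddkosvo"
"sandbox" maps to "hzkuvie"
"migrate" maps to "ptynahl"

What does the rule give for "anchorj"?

uhojyvq

Looking at the pairs, the operation is to shift every letter 7 places forward in the alphabet (wrapping around), then swap each adjacent pair of characters (1↔2, 3↔4, ...).
Starting from "anchorj": after the first operation, "hujovyq"; after the second, "uhojyvq".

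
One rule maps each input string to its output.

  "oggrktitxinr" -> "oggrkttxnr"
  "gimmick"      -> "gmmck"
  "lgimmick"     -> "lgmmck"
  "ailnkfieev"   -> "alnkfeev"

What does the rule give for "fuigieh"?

Rule — remove every "i".
On "fuigieh" that produces "fugeh".

fugeh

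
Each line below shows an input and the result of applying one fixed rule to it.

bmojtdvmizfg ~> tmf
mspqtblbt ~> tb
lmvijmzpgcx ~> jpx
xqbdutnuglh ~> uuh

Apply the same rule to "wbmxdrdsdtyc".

What's happening: delete the first 2 characters, then keep one character in every 3, starting at position 3 (positions 3rd, 6th, 9th, ...).
Starting from "wbmxdrdsdtyc": after the first operation, "mxdrdsdtyc"; after the second, "dsy".
(Check on "mspqtblbt": → "pqtblbt" → "tb" ✓)

dsy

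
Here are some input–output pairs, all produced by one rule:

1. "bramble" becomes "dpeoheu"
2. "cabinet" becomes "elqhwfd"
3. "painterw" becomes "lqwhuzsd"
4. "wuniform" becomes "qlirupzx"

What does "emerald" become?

hudoghp

Looking at the pairs, the operation is to shift every letter 3 places forward in the alphabet (wrapping around), then move the first 2 characters to the end (rotate left by 2).
"emerald" → "hudoghp".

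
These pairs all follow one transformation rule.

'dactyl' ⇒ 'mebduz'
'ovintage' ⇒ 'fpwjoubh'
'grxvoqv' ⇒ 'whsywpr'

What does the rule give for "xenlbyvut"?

uyfomczwv

Each output is the input with this applied: move the last character to the front, then shift every letter 1 place forward in the alphabet (wrapping around).
On "xenlbyvut" that produces "uyfomczwv".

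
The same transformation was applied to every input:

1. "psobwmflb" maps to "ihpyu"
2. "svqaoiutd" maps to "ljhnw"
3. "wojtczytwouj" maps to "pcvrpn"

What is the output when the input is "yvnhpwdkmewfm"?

Looking at the pairs, the operation is to keep every other character starting from the first (positions 1st, 3rd, 5th, ...), then shift every letter 7 places backward in the alphabet (wrapping around).
Applying both steps to "yvnhpwdkmewfm": "ynpdmwm", then "rgiwfpf".

rgiwfpf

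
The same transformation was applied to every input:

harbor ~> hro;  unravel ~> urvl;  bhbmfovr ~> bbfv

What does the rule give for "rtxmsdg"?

The pattern: keep every other character starting from the first (positions 1st, 3rd, 5th, ...).
So "rtxmsdg" becomes "rxsg".

rxsg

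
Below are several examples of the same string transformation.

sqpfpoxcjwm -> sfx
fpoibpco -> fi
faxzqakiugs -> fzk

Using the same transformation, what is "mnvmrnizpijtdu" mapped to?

mmii

Rule — move the last 2 characters to the front (rotate right by 2), then keep one character in every 3, starting at position 3 (positions 3rd, 6th, 9th, ...).
Working it through for "mnvmrnizpijtdu": intermediate "dumnvmrnizpijt", final "mmii".
(Check on "faxzqakiugs": → "gsfaxzqakiu" → "fzk" ✓)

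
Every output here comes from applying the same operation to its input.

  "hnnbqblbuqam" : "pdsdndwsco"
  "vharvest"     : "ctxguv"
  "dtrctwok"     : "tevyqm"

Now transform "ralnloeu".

npnqgw

In each case the input is transformed by: shift every letter 2 places forward in the alphabet (wrapping around), then delete the first 2 characters.
For "ralnloeu", step one produces "tcnpnqgw"; step two turns that into "npnqgw".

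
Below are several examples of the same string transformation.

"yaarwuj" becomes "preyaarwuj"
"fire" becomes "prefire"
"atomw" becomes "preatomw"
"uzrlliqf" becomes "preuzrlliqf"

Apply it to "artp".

Looking at the pairs, the operation is to prepend "pre".
On "artp" that produces "preartp".

preartp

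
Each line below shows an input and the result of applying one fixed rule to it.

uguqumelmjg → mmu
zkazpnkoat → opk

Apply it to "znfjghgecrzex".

zegn

The pattern: reverse the string, then keep one character in every 3, starting at position 3 (positions 3rd, 6th, 9th, ...).
Applying both steps to "znfjghgecrzex": "xezrceghgjfnz", then "zegn".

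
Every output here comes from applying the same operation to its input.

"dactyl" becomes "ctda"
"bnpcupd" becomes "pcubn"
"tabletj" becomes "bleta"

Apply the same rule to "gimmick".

mmigi

Looking at the pairs, the operation is to delete the last 2 characters, then move the first 2 characters to the end (rotate left by 2).
For "gimmick", step one produces "gimmi"; step two turns that into "mmigi".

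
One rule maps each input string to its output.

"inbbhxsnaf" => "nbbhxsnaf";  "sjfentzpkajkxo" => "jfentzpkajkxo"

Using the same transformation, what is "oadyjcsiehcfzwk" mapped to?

What's happening: delete the first character.
So "oadyjcsiehcfzwk" becomes "adyjcsiehcfzwk".

adyjcsiehcfzwk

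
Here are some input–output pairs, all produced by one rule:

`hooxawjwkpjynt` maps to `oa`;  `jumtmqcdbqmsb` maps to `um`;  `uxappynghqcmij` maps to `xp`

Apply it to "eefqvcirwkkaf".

The rule is to keep one character in every 3, starting at position 2 (positions 2nd, 5th, 8th, ...), then keep only the first 2 characters.
Doing the same to "eefqvcirwkkaf": "ev".

ev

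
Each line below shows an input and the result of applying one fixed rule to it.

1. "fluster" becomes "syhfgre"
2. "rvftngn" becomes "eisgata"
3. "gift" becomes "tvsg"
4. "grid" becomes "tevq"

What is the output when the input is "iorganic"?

vbetnavp

What's happening: shift every letter 13 places forward in the alphabet (wrapping around) — i.e. ROT13.
So "iorganic" becomes "vbetnavp".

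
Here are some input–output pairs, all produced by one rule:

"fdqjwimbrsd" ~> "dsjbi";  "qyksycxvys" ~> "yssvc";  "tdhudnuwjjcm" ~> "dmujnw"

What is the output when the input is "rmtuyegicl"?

mluie

Rule — keep every other character starting from the second (positions 2nd, 4th, 6th, ...), then take characters alternately from the front and the back (1st, last, 2nd, 2nd-last, ...).
On "rmtuyegicl" that produces "mluie".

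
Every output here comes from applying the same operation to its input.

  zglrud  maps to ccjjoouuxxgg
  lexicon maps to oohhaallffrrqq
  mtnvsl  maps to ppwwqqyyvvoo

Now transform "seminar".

vvhhppllqqdduu

What's happening: double every character, then shift every letter 3 places forward in the alphabet (wrapping around).
For "seminar", step one produces "sseemmiinnaarr"; step two turns that into "vvhhppllqqdduu".
(Check on "mtnvsl": → "mmttnnvvssll" → "ppwwqqyyvvoo" ✓)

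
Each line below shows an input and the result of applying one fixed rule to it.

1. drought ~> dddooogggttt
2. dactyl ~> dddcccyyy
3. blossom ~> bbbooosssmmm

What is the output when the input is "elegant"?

eeeeeeaaattt

Rule — keep every other character starting from the first (positions 1st, 3rd, 5th, ...), then repeat every character 3 times.
For "elegant", step one produces "eeat"; step two turns that into "eeeeeeaaattt".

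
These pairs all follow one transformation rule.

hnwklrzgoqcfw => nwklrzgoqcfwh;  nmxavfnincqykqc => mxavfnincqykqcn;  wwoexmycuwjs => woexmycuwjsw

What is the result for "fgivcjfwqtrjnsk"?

Looking at the pairs, the operation is to move the first character to the end.
For "fgivcjfwqtrjnsk" the result is "givcjfwqtrjnskf".

givcjfwqtrjnskf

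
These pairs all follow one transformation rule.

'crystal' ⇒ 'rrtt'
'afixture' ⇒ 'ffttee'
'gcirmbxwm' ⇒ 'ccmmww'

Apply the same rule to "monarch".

oorr

The rule is to keep one character in every 3, starting at position 2 (positions 2nd, 5th, 8th, ...), then double every character.
Starting from "monarch": after the first operation, "or"; after the second, "oorr".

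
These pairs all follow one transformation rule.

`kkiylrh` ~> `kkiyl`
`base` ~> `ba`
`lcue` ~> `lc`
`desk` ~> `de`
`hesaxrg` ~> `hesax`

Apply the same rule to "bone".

bo

Rule — delete the last 2 characters.
"bone" → "bo".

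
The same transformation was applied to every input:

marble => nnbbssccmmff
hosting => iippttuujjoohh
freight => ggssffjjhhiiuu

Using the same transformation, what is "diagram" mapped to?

eejjbbhhssbbnn

Rule — shift every letter 1 place forward in the alphabet (wrapping around), then double every character.
For "diagram" the result is "eejjbbhhssbbnn".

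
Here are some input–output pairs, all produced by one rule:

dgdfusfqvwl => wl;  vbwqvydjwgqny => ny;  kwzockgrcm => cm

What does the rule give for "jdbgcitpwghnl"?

nl

The pattern: keep only the last 2 characters.
"jdbgcitpwghnl" → "nl".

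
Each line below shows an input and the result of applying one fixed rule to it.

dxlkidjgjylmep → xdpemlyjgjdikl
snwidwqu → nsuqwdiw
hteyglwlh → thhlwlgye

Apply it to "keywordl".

ekldrowy

The rule is to move the first 2 characters to the end (rotate left by 2), then reverse the string.
For "keywordl", step one produces "ywordlke"; step two turns that into "ekldrowy".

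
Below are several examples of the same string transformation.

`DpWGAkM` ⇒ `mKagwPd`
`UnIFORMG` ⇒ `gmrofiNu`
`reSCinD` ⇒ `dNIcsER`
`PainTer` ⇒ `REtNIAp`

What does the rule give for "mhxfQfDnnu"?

UNNdFqFXHM

In each case the input is transformed by: reverse the string, then flip the case of every letter.
Starting from "mhxfQfDnnu": after the first operation, "unnDfQfxhm"; after the second, "UNNdFqFXHM".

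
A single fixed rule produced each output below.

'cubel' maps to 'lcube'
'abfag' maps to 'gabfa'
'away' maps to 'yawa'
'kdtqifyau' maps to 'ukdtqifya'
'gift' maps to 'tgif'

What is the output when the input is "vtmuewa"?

avtmuew

The pattern: move the last character to the front.
Applying that to "vtmuewa" gives "avtmuew".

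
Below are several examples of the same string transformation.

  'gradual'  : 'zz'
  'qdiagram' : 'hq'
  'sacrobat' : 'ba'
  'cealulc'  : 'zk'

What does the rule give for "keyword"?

xq

The transformation: shift every letter 1 place backward in the alphabet (wrapping around), then keep one character in every 3, starting at position 3 (positions 3rd, 6th, 9th, ...).
Working it through for "keyword": intermediate "jdxvnqc", final "xq".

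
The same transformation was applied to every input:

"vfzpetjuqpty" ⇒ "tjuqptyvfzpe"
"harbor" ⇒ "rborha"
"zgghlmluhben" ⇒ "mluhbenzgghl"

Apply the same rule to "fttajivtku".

What's happening: move the last character to the front, then swap the front and back halves of the string.
Starting from "fttajivtku": after the first operation, "ufttajivtk"; after the second, "jivtkuftta".
(Check on "zgghlmluhben": → "nzgghlmluhbe" → "mluhbenzgghl" ✓)

jivtkuftta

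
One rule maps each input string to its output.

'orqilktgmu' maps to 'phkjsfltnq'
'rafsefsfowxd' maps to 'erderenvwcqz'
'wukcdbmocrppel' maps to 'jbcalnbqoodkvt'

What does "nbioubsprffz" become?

The transformation: shift every letter 1 place backward in the alphabet (wrapping around), then move the first 2 characters to the end (rotate left by 2).
Starting from "nbioubsprffz": after the first operation, "mahntaroqeey"; after the second, "hntaroqeeyma".

hntaroqeeyma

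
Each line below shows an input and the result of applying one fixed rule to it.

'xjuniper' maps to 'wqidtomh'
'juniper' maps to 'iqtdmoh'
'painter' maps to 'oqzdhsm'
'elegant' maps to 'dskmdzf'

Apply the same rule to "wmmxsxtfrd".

vclqlewsrw

The rule is to take characters alternately from the front and the back (1st, last, 2nd, 2nd-last, ...), then shift every letter 1 place backward in the alphabet (wrapping around).
Working it through for "wmmxsxtfrd": intermediate "wdmrmfxtsx", final "vclqlewsrw".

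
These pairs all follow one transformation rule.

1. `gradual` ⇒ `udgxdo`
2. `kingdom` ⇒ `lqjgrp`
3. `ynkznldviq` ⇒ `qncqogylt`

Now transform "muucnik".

Each output is the input with this applied: shift every letter 3 places forward in the alphabet (wrapping around), then delete the first character.
"muucnik" → "pxxfqln" → "xxfqln".

xxfqln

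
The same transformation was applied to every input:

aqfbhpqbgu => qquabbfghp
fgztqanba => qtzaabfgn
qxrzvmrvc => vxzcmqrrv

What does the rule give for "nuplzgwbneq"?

In each case the input is transformed by: sort the characters into alphabetical order, then move the last 3 characters to the front (rotate right by 3).
Applying that to "nuplzgwbneq" gives "uwzbeglnnpq".

uwzbeglnnpq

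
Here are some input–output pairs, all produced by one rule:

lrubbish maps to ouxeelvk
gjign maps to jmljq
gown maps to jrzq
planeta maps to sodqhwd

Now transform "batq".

In each case the input is transformed by: shift every letter 3 places forward in the alphabet (wrapping around).
On "batq" that produces "edwt".

edwt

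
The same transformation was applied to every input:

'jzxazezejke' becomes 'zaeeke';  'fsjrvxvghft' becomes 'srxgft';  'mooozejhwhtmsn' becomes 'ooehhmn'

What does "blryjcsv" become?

lycv

In each case the input is transformed by: swap each adjacent pair of characters (1↔2, 3↔4, ...), then keep every other character starting from the first (positions 1st, 3rd, 5th, ...).
Working it through for "blryjcsv": intermediate "lbyrcjvs", final "lycv".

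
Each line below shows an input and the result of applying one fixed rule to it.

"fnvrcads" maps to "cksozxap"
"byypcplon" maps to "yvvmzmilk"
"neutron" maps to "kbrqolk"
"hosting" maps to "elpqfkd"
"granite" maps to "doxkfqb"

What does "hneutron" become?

The transformation: shift every letter 3 places backward in the alphabet (wrapping around).
Applying that to "hneutron" gives "ekbrqolk".

ekbrqolk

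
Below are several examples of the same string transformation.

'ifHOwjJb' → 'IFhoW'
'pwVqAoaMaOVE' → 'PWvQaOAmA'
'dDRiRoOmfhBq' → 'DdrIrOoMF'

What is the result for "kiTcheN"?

KItC

The pattern: delete the last 3 characters, then flip the case of every letter.
Applying both steps to "kiTcheN": "kiTc", then "KItC".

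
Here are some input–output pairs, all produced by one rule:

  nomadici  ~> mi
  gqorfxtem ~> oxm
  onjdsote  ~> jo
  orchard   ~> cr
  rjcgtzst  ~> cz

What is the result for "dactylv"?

In each case the input is transformed by: keep one character in every 3, starting at position 3 (positions 3rd, 6th, 9th, ...).
Doing the same to "dactylv": "cl".

cl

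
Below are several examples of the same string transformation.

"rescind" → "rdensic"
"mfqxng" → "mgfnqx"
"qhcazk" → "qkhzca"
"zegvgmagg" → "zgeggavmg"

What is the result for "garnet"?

What's happening: take characters alternately from the front and the back (1st, last, 2nd, 2nd-last, ...).
"garnet" → "gtaern".

gtaern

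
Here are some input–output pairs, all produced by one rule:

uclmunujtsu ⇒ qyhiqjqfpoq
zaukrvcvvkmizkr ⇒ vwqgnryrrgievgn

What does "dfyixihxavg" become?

What's happening: shift every letter 4 places backward in the alphabet (wrapping around).
On "dfyixihxavg" that produces "zbuetedtwrc".

zbuetedtwrc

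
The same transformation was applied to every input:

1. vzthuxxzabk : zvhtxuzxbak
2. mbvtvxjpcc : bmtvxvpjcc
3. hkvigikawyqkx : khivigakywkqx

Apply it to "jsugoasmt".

What's happening: swap each adjacent pair of characters (1↔2, 3↔4, ...).
On "jsugoasmt" that produces "sjguaomst".

sjguaomst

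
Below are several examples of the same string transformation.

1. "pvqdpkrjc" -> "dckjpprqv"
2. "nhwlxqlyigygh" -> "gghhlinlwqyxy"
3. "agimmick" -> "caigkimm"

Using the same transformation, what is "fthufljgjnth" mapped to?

ffhgjhljtnut

Each output is the input with this applied: sort the characters into alphabetical order, then swap each adjacent pair of characters (1↔2, 3↔4, ...).
Applying both steps to "fthufljgjnth": "ffghhjjlnttu", then "ffhgjhljtnut".
(Check on "agimmick": → "acgiikmm" → "caigkimm" ✓)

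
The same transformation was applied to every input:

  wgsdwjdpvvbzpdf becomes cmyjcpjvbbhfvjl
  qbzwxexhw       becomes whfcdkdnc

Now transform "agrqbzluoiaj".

What's happening: shift every letter 6 places forward in the alphabet (wrapping around).
For "agrqbzluoiaj" the result is "gmxwhfrauogp".

gmxwhfrauogp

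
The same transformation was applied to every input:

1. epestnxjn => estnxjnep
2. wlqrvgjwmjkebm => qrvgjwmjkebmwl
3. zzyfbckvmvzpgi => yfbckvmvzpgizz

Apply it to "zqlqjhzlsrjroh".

lqjhzlsrjrohzq

Looking at the pairs, the operation is to move the first 2 characters to the end (rotate left by 2).
So "zqlqjhzlsrjroh" becomes "lqjhzlsrjrohzq".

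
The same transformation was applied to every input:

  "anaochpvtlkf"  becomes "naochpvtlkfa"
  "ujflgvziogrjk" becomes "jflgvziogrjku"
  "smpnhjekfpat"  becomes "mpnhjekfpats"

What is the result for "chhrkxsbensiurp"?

Rule — move the first character to the end.
For "chhrkxsbensiurp" the result is "hhrkxsbensiurpc".

hhrkxsbensiurpc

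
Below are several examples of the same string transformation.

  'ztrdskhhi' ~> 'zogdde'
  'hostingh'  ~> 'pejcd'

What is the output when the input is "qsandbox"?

jzxkt

What's happening: delete the first 3 characters, then shift every letter 4 places backward in the alphabet (wrapping around).
"qsandbox" → "jzxkt".
(Check on "ztrdskhhi": → "dskhhi" → "zogdde" ✓)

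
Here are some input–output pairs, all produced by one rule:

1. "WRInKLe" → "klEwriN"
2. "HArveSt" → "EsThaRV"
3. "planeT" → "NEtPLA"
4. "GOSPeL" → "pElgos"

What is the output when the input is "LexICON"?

The transformation: flip the case of every letter, then move the last 3 characters to the front (rotate right by 3).
Working it through for "LexICON": intermediate "lEXicon", final "conlEXi".

conlEXi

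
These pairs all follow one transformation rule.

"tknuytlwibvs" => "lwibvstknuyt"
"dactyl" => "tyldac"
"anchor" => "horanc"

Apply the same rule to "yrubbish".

The transformation: swap the front and back halves of the string.
On "yrubbish" that produces "bishyrub".

bishyrub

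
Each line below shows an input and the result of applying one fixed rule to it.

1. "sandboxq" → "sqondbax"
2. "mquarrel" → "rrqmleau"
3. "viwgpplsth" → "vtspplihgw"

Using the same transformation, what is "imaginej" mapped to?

mjiigean

In each case the input is transformed by: sort the characters into reverse alphabetical order, then move the first character to the end.
For "imaginej", step one produces "nmjiigea"; step two turns that into "mjiigean".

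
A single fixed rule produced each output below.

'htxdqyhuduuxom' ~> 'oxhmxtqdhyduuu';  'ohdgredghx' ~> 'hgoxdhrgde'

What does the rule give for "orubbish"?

What's happening: move the last 3 characters to the front (rotate right by 3), then swap each adjacent pair of characters (1↔2, 3↔4, ...).
Starting from "orubbish": after the first operation, "ishorubb"; after the second, "siohurbb".

siohurbb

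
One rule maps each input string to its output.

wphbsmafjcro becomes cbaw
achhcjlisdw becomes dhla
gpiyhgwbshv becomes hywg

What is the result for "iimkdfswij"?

jksi

The pattern: keep one character in every 3, starting at position 1 (positions 1st, 4th, 7th, ...), then swap the first and last characters.
Starting from "iimkdfswij": after the first operation, "iksj"; after the second, "jksi".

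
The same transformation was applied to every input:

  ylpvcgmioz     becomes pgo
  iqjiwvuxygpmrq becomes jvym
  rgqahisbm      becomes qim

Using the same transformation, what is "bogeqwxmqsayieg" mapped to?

gwqyg

Each output is the input with this applied: keep one character in every 3, starting at position 3 (positions 3rd, 6th, 9th, ...).
On "bogeqwxmqsayieg" that produces "gwqyg".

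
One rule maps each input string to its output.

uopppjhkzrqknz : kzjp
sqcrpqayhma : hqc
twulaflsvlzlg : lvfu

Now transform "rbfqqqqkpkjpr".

ppqf

The transformation: keep one character in every 3, starting at position 3 (positions 3rd, 6th, 9th, ...), then reverse the string.
"rbfqqqqkpkjpr" → "fqpp" → "ppqf".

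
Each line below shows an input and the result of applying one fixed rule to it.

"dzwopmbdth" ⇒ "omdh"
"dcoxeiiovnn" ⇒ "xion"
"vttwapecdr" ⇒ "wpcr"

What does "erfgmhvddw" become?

ghdw

Looking at the pairs, the operation is to delete the first 3 characters, then keep every other character starting from the first (positions 1st, 3rd, 5th, ...).
"erfgmhvddw" → "ghdw".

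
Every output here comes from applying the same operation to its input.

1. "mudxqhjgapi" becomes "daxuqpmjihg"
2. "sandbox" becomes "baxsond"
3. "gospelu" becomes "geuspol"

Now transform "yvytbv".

The rule is to sort the characters into reverse alphabetical order, then move the last 2 characters to the front (rotate right by 2).
For "yvytbv", step one produces "yyvvtb"; step two turns that into "tbyyvv".
(Check on "gospelu": → "uspolge" → "geuspol" ✓)

tbyyvv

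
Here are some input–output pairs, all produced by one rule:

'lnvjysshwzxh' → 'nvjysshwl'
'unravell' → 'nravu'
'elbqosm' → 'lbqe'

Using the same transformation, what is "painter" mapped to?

Each output is the input with this applied: delete the last 3 characters, then move the first character to the end.
Starting from "painter": after the first operation, "pain"; after the second, "ainp".
(Check on "elbqosm": → "elbq" → "lbqe" ✓)

ainp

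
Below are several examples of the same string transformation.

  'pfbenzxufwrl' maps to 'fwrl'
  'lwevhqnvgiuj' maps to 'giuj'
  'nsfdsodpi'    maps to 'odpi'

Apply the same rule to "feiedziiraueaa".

The pattern: keep only the last 4 characters.
So "feiedziiraueaa" becomes "ueaa".

ueaa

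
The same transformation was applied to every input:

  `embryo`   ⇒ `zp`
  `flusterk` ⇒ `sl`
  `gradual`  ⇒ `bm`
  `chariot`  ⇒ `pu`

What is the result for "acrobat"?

Rule — shift every letter 1 place forward in the alphabet (wrapping around), then keep only the last 2 characters.
On "acrobat": the first step gives "bdspcbu", and the second then gives "bu".

bu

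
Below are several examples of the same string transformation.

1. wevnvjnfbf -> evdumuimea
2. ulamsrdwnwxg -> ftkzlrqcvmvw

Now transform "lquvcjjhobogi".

Each output is the input with this applied: shift every letter 1 place backward in the alphabet (wrapping around), then move the last character to the front.
Starting from "lquvcjjhobogi": after the first operation, "kptubiignanfh"; after the second, "hkptubiignanf".

hkptubiignanf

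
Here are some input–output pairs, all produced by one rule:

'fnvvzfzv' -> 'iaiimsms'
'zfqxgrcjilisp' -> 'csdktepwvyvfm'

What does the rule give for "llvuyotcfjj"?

Looking at the pairs, the operation is to swap the first and last characters, then shift every letter 13 places forward in the alphabet (wrapping around) — i.e. ROT13.
For "llvuyotcfjj", step one produces "jlvuyotcfjl"; step two turns that into "wyihlbgpswy".

wyihlbgpswy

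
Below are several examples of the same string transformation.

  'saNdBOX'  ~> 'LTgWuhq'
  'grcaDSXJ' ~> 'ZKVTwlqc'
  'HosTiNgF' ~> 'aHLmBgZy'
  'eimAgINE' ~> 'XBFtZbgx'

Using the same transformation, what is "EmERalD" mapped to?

xFxkTEw

In each case the input is transformed by: flip the case of every letter, then shift every letter 7 places backward in the alphabet (wrapping around).
On "EmERalD": the first step gives "eMerALd", and the second then gives "xFxkTEw".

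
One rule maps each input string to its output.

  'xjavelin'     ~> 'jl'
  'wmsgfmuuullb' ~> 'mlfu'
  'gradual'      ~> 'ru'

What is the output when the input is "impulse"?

ml

Looking at the pairs, the operation is to take characters alternately from the front and the back (1st, last, 2nd, 2nd-last, ...), then keep one character in every 3, starting at position 3 (positions 3rd, 6th, 9th, ...).
On "impulse": the first step gives "iemsplu", and the second then gives "ml".
(Check on "gradual": → "glraaud" → "ru" ✓)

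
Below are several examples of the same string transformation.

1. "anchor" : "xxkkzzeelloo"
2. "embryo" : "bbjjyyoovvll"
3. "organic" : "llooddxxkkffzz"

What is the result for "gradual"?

ddooxxaarrxxii

The transformation: shift every letter 3 places backward in the alphabet (wrapping around), then double every character.
Applying that to "gradual" gives "ddooxxaarrxxii".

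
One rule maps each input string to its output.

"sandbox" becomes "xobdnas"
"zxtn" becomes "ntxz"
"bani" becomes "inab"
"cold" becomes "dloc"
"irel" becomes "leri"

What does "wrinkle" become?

elknirw

The transformation: reverse the string.
So "wrinkle" becomes "elknirw".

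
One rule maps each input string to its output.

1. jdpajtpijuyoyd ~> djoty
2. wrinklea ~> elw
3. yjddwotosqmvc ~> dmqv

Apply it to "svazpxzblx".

The transformation: sort the characters into alphabetical order, then keep one character in every 3, starting at position 2 (positions 2nd, 5th, 8th, ...).
Starting from "svazpxzblx": after the first operation, "ablpsvxxzz"; after the second, "bsx".

bsx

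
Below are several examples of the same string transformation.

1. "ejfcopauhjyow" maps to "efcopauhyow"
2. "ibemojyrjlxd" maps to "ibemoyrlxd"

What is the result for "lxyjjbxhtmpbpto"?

lxybxhtmpbpto

In each case the input is transformed by: remove every "j".
For "lxyjjbxhtmpbpto" the result is "lxybxhtmpbpto".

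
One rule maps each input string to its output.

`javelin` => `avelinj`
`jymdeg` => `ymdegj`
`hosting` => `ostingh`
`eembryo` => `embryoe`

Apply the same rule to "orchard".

Looking at the pairs, the operation is to move the first character to the end.
For "orchard" the result is "rchardo".

rchardo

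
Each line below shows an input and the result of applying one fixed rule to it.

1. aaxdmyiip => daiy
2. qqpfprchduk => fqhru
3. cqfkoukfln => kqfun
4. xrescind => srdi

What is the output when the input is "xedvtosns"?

veno

Each output is the input with this applied: keep every other character starting from the second (positions 2nd, 4th, 6th, ...), then swap each adjacent pair of characters (1↔2, 3↔4, ...).
Working it through for "xedvtosns": intermediate "evon", final "veno".
(Check on "qqpfprchduk": → "qfrhu" → "fqhru" ✓)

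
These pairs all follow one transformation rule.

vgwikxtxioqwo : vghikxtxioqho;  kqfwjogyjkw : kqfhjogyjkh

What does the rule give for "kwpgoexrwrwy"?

khpgoexrhrhy

Looking at the pairs, the operation is to replace every "w" with "h".
On "kwpgoexrwrwy" that produces "khpgoexrhrhy".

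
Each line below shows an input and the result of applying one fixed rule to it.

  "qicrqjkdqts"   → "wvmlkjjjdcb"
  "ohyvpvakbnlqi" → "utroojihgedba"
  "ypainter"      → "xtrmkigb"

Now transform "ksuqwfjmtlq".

Rule — shift every letter 7 places backward in the alphabet (wrapping around), then sort the characters into reverse alphabetical order.
On "ksuqwfjmtlq": the first step gives "dlnjpycfmej", and the second then gives "ypnmljjfedc".

ypnmljjfedc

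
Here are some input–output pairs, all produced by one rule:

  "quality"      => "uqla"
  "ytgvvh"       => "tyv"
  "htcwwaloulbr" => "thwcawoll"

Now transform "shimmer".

In each case the input is transformed by: swap each adjacent pair of characters (1↔2, 3↔4, ...), then delete the last 3 characters.
Working it through for "shimmer": intermediate "hsmiemr", final "hsmi".
(Check on "ytgvvh": → "tyvghv" → "tyv" ✓)

hsmi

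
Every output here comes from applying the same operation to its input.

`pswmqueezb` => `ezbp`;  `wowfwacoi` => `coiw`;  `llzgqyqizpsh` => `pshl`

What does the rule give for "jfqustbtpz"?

The pattern: move the first character to the end, then keep only the last 4 characters.
On "jfqustbtpz": the first step gives "fqustbtpzj", and the second then gives "tpzj".

tpzj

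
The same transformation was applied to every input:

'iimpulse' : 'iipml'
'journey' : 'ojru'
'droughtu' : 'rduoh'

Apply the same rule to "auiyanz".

uayi

Each output is the input with this applied: swap each adjacent pair of characters (1↔2, 3↔4, ...), then delete the last 3 characters.
For "auiyanz", step one produces "uayinaz"; step two turns that into "uayi".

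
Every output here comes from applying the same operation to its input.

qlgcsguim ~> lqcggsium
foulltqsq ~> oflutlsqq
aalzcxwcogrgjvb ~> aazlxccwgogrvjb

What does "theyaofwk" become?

What's happening: swap each adjacent pair of characters (1↔2, 3↔4, ...).
For "theyaofwk" the result is "htyeoawfk".

htyeoawfk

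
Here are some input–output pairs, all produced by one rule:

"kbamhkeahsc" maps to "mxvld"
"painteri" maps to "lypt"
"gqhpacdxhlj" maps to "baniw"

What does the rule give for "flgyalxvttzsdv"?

What's happening: shift every letter 11 places forward in the alphabet (wrapping around), then keep every other character starting from the second (positions 2nd, 4th, 6th, ...).
Applying that to "flgyalxvttzsdv" gives "wjwgedg".

wjwgedg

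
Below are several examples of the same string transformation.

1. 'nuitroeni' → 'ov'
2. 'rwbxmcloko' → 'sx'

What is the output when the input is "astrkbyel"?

Rule — shift every letter 1 place forward in the alphabet (wrapping around), then keep only the first 2 characters.
Working it through for "astrkbyel": intermediate "btuslczfm", final "bt".

bt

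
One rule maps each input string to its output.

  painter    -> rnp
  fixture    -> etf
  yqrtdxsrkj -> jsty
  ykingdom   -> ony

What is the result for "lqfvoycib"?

Rule — keep one character in every 3, starting at position 1 (positions 1st, 4th, 7th, ...), then reverse the string.
"lqfvoycib" → "lvc" → "cvl".

cvl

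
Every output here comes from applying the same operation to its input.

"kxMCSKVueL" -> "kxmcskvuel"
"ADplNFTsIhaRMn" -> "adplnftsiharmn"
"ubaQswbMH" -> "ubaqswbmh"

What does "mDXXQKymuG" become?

Each output is the input with this applied: convert every letter to lowercase.
Doing the same to "mDXXQKymuG": "mdxxqkymug".

mdxxqkymug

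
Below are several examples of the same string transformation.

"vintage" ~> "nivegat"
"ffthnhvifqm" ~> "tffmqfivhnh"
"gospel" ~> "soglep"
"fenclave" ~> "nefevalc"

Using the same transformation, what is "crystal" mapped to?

The transformation: move the first 3 characters to the end (rotate left by 3), then reverse the string.
For "crystal", step one produces "stalcry"; step two turns that into "yrclats".

yrclats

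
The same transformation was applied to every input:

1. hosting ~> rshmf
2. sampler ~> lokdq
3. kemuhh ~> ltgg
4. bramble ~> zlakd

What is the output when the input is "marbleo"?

In each case the input is transformed by: shift every letter 1 place backward in the alphabet (wrapping around), then delete the first 2 characters.
Working it through for "marbleo": intermediate "lzqakdn", final "qakdn".

qakdn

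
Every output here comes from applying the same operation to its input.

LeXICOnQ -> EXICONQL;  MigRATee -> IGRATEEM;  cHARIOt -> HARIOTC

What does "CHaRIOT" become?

HARIOTC

Looking at the pairs, the operation is to move the first character to the end, then convert every letter to uppercase.
Working it through for "CHaRIOT": intermediate "HaRIOTC", final "HARIOTC".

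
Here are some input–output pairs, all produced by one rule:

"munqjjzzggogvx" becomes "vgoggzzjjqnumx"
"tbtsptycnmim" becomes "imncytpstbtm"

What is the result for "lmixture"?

rutximle

What's happening: reverse the string, then move the first character to the end.
On "lmixture": the first step gives "erutximl", and the second then gives "rutximle".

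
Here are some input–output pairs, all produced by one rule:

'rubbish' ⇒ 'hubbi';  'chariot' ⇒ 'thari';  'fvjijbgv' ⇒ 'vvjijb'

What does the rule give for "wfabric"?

cfabr

In each case the input is transformed by: swap the first and last characters, then delete the last 2 characters.
Doing the same to "wfabric": "cfabr".
(Check on "chariot": → "tharioc" → "thari" ✓)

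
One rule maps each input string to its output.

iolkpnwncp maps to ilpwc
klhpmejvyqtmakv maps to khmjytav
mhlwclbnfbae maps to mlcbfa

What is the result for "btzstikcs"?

bztks

Rule — keep every other character starting from the first (positions 1st, 3rd, 5th, ...).
For "btzstikcs" the result is "bztks".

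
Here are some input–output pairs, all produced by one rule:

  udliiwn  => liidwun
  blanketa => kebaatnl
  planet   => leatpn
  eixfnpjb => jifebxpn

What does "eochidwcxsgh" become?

oihhgedccxws

The rule is to sort the characters into reverse alphabetical order, then move the first 3 characters to the end (rotate left by 3).
For "eochidwcxsgh", step one produces "xwsoihhgedcc"; step two turns that into "oihhgedccxws".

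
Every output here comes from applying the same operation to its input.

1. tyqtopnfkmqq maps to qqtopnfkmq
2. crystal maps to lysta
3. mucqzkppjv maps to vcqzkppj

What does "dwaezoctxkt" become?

taezoctxk

The transformation: delete the first 2 characters, then move the last character to the front.
On "dwaezoctxkt" that produces "taezoctxk".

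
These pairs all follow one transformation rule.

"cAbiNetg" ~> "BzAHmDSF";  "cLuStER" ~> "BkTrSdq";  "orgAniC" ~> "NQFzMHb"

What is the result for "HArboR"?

What's happening: shift every letter 1 place backward in the alphabet (wrapping around), then flip the case of every letter.
For "HArboR", step one produces "GZqanQ"; step two turns that into "gzQANq".

gzQANq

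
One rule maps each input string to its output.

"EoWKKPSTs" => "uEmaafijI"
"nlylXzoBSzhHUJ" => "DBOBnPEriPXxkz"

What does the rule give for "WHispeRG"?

In each case the input is transformed by: shift every letter 10 places backward in the alphabet (wrapping around), then flip the case of every letter.
So "WHispeRG" becomes "mxYIFUhw".

mxYIFUhw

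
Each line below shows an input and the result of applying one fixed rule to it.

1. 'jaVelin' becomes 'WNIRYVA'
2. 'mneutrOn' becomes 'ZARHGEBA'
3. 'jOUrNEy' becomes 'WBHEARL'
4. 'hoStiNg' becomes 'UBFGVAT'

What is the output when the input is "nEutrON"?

The pattern: shift every letter 13 places forward in the alphabet (wrapping around) — i.e. ROT13, then convert every letter to uppercase.
"nEutrON" → "aRhgeBA" → "ARHGEBA".

ARHGEBA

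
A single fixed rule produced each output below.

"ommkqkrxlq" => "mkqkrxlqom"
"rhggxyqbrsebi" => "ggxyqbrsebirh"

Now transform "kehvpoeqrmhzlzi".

hvpoeqrmhzlzike

The rule is to move the first 2 characters to the end (rotate left by 2).
So "kehvpoeqrmhzlzi" becomes "hvpoeqrmhzlzike".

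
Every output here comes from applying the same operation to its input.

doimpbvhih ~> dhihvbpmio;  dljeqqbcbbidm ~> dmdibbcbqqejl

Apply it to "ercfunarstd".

edtsranufcr

What's happening: move the first character to the end, then reverse the string.
"ercfunarstd" → "rcfunarstde" → "edtsranufcr".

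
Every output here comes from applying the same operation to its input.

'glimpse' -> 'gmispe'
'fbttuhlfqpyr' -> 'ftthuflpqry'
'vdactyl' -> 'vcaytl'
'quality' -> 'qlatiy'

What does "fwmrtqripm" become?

frmqtirmp

Looking at the pairs, the operation is to swap each adjacent pair of characters (1↔2, 3↔4, ...), then delete the first character.
So "fwmrtqripm" becomes "frmqtirmp".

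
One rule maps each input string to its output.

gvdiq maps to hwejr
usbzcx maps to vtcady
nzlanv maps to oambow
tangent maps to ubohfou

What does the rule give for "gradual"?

hsbevbm

What's happening: shift every letter 1 place forward in the alphabet (wrapping around).
"gradual" → "hsbevbm".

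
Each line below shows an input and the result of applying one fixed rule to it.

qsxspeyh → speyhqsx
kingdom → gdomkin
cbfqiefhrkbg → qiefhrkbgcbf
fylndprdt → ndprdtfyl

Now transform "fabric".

ricfab

The rule is to move the first 3 characters to the end (rotate left by 3).
Doing the same to "fabric": "ricfab".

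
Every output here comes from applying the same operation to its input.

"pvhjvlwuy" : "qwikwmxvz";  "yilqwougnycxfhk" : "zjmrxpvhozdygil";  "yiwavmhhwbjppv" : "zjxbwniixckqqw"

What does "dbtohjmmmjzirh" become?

The transformation: shift every letter 1 place forward in the alphabet (wrapping around).
On "dbtohjmmmjzirh" that produces "ecupiknnnkajsi".

ecupiknnnkajsi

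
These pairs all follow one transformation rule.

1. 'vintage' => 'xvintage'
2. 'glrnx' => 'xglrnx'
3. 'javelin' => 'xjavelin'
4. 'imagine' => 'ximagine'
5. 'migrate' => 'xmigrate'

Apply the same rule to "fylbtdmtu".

xfylbtdmtu

The rule is to prepend "x".
So "fylbtdmtu" becomes "xfylbtdmtu".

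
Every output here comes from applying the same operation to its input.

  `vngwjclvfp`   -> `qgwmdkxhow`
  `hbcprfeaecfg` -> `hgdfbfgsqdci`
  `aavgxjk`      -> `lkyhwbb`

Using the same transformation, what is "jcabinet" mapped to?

In each case the input is transformed by: reverse the string, then shift every letter 1 place forward in the alphabet (wrapping around).
Applying both steps to "jcabinet": "tenibacj", then "ufojcbdk".

ufojcbdk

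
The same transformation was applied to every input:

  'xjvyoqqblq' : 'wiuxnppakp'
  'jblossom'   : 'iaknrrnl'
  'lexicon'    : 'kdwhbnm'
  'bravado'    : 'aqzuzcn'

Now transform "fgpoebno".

The transformation: shift every letter 1 place backward in the alphabet (wrapping around).
So "fgpoebno" becomes "efondamn".

efondamn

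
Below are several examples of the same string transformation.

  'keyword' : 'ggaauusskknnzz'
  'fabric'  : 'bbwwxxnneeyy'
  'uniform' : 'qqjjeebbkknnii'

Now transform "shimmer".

ooddeeiiiiaann

In each case the input is transformed by: double every character, then shift every letter 4 places backward in the alphabet (wrapping around).
Working it through for "shimmer": intermediate "sshhiimmmmeerr", final "ooddeeiiiiaann".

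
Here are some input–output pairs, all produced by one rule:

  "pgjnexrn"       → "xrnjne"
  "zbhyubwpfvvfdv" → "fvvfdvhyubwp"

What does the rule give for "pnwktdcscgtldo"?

cgtldowktdcs

What's happening: delete the first 2 characters, then swap the front and back halves of the string.
Working it through for "pnwktdcscgtldo": intermediate "wktdcscgtldo", final "cgtldowktdcs".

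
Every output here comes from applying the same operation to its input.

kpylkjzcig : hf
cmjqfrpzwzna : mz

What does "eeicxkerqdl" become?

ck

What's happening: shift every letter 1 place backward in the alphabet (wrapping around), then keep only the last 2 characters.
Applying both steps to "eeicxkerqdl": "ddhbwjdqpck", then "ck".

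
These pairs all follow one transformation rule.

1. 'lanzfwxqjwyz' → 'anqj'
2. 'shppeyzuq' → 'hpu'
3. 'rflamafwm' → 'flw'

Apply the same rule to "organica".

rga

The rule is to swap each adjacent pair of characters (1↔2, 3↔4, ...), then keep one character in every 3, starting at position 1 (positions 1st, 4th, 7th, ...).
"organica" → "roaginac" → "rga".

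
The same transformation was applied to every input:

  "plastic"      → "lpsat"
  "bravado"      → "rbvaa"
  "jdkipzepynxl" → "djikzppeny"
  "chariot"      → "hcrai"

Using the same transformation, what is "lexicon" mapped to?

elixc

Looking at the pairs, the operation is to delete the last 2 characters, then swap each adjacent pair of characters (1↔2, 3↔4, ...).
"lexicon" → "lexic" → "elixc".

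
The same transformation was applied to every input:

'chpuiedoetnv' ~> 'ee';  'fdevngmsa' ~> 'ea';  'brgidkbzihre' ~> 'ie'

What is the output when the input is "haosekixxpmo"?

In each case the input is transformed by: keep one character in every 3, starting at position 3 (positions 3rd, 6th, 9th, ...), then keep only the vowels.
For "haosekixxpmo", step one produces "okxo"; step two turns that into "oo".

oo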